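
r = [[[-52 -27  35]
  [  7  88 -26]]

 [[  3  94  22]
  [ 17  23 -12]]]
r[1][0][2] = 22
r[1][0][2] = 22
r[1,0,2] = 22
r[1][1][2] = -12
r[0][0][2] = 35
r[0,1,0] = 7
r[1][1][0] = 17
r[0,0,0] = -52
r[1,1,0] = 17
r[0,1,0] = 7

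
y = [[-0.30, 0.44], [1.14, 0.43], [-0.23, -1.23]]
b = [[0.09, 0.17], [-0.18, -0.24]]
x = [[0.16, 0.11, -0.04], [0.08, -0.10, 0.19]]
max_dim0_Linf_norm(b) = 0.24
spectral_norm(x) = 0.23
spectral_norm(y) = 1.53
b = x @ y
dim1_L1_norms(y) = [0.74, 1.57, 1.46]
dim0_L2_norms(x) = [0.18, 0.15, 0.19]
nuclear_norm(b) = 0.38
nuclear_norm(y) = 2.53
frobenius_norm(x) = 0.30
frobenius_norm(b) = 0.36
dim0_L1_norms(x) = [0.24, 0.21, 0.23]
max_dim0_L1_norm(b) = 0.41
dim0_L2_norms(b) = [0.2, 0.29]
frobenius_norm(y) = 1.83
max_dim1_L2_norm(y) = 1.25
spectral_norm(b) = 0.36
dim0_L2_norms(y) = [1.2, 1.38]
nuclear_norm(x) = 0.43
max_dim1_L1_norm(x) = 0.37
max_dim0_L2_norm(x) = 0.19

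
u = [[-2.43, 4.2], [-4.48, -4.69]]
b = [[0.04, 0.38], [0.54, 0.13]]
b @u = [[-1.80, -1.61],[-1.89, 1.66]]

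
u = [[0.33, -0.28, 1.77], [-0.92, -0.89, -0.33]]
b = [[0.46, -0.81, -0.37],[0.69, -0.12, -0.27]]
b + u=[[0.79, -1.09, 1.40], [-0.23, -1.01, -0.6]]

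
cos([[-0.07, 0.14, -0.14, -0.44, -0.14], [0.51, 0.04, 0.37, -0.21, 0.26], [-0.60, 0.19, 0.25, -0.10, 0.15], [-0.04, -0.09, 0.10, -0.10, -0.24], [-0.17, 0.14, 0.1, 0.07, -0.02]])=[[0.9,  0.01,  0.02,  -0.02,  -0.07], [0.13,  0.90,  -0.02,  0.11,  -0.02], [0.02,  -0.0,  0.89,  -0.11,  -0.09], [0.03,  0.01,  0.02,  0.99,  -0.01], [-0.01,  0.00,  -0.05,  -0.01,  0.97]]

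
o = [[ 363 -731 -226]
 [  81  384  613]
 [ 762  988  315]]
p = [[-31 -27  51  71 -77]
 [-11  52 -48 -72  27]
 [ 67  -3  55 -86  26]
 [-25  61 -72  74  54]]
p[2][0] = 67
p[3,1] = 61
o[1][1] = 384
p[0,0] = -31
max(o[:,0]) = 762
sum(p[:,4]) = 30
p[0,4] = -77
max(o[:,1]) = 988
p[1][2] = -48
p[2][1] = -3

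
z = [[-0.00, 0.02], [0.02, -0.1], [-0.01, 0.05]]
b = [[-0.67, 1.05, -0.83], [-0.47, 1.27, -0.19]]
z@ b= [[-0.01, 0.03, -0.0], [0.03, -0.11, 0.00], [-0.02, 0.05, -0.00]]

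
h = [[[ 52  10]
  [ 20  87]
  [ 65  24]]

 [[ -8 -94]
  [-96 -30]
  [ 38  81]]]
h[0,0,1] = 10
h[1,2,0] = 38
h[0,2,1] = 24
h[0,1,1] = 87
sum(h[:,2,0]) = 103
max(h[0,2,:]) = 65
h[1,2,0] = 38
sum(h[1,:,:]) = -109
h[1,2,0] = 38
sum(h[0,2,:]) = 89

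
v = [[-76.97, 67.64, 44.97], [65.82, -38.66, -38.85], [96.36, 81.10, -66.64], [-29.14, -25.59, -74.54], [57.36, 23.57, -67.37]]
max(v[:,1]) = 81.1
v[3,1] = -25.59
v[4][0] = 57.36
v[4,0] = 57.36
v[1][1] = -38.66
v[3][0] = -29.14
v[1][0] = 65.82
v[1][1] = -38.66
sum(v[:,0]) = 113.42999999999999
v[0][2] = 44.97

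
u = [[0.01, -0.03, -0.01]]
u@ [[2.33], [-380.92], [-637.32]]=[[17.82]]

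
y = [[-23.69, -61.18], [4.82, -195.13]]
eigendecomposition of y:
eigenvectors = [[1.0, 0.34], [0.03, 0.94]]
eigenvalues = [-25.43, -193.39]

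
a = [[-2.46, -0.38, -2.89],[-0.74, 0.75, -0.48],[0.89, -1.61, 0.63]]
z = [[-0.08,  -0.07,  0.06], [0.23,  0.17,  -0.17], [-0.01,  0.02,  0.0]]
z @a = [[0.3, -0.12, 0.3], [-0.84, 0.31, -0.85], [0.01, 0.02, 0.02]]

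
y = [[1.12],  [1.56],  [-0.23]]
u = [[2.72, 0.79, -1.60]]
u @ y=[[4.65]]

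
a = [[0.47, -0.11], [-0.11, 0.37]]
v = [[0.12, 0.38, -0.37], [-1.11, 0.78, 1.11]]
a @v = [[0.18,0.09,-0.3], [-0.42,0.25,0.45]]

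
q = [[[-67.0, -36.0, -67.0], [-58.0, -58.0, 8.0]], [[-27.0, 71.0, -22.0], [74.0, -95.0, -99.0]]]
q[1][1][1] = -95.0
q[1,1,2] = -99.0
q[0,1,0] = -58.0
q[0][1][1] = -58.0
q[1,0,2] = -22.0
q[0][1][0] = -58.0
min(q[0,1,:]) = -58.0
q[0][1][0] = -58.0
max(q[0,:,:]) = 8.0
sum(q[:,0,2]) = -89.0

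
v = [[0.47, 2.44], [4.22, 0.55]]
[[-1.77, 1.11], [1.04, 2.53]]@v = [[3.85, -3.71], [11.17, 3.93]]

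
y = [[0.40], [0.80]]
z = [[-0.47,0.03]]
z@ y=[[-0.16]]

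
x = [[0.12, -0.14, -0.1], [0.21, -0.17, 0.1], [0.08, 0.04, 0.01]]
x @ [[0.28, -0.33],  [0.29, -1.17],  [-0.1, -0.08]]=[[0.00, 0.13], [-0.00, 0.12], [0.03, -0.07]]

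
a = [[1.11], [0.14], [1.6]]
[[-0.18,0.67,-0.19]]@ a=[[-0.41]]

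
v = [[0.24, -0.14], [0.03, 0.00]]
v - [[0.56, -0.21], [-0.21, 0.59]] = [[-0.32, 0.07],  [0.24, -0.59]]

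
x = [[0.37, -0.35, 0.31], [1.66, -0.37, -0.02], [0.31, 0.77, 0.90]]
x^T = [[0.37, 1.66, 0.31], [-0.35, -0.37, 0.77], [0.31, -0.02, 0.9]]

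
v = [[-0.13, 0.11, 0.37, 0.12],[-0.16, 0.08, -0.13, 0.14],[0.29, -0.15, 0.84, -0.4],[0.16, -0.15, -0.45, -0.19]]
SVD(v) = [[0.26,0.54,-0.22,0.77], [-0.18,0.29,-0.86,-0.38], [0.9,-0.34,-0.25,-0.13], [-0.31,-0.71,-0.39,0.49]] @ diag([1.0763819130624976, 0.5893941834093667, 0.04142105409362907, 0.0008775379744337777]) @ [[0.19, -0.07, 0.94, -0.27], [-0.56, 0.41, 0.33, 0.64], [0.78, 0.06, 0.03, 0.62], [0.21, 0.91, -0.08, -0.35]]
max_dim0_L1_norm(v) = 1.79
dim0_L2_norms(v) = [0.39, 0.25, 1.03, 0.48]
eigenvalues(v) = [1.07, -0.45, -0.0, -0.02]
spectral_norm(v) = 1.08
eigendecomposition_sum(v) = [[0.05, -0.02, 0.24, -0.07],  [-0.04, 0.02, -0.20, 0.06],  [0.19, -0.07, 0.92, -0.28],  [-0.06, 0.02, -0.27, 0.08]] + [[-0.16, 0.13, 0.13, 0.21], [-0.08, 0.07, 0.07, 0.11], [0.09, -0.08, -0.08, -0.12], [0.21, -0.17, -0.18, -0.28]] + [[0.00, -0.00, -0.00, 0.0], [0.01, -0.0, -0.0, 0.01], [-0.0, 0.00, 0.0, -0.00], [-0.0, 0.0, 0.0, -0.00]] + [[-0.02, 0.00, 0.00, -0.02], [-0.04, 0.0, 0.00, -0.03], [0.0, -0.00, -0.00, 0.0], [0.01, -0.00, -0.00, 0.01]]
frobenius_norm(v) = 1.23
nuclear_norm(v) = 1.71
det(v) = -0.00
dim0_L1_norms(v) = [0.74, 0.49, 1.79, 0.85]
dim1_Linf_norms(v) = [0.37, 0.16, 0.84, 0.45]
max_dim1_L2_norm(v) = 0.99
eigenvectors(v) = [[-0.24,0.54,-0.25,0.45], [0.2,0.28,-0.91,0.88], [-0.91,-0.32,0.08,-0.07], [0.27,-0.73,0.33,-0.15]]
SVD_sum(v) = [[0.05, -0.02, 0.27, -0.08],  [-0.04, 0.01, -0.18, 0.05],  [0.18, -0.07, 0.91, -0.26],  [-0.06, 0.02, -0.31, 0.09]] + [[-0.18, 0.13, 0.1, 0.2],  [-0.09, 0.07, 0.06, 0.11],  [0.11, -0.08, -0.07, -0.13],  [0.24, -0.17, -0.14, -0.27]] + [[-0.01, -0.00, -0.0, -0.01], [-0.03, -0.00, -0.00, -0.02], [-0.01, -0.00, -0.0, -0.01], [-0.01, -0.0, -0.0, -0.01]] + [[0.00, 0.00, -0.00, -0.0], [-0.0, -0.0, 0.00, 0.0], [-0.00, -0.00, 0.0, 0.0], [0.00, 0.0, -0.00, -0.0]]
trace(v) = 0.60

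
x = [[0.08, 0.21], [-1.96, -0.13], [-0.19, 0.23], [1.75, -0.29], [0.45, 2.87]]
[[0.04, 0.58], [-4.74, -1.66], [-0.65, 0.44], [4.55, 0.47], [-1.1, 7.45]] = x@[[2.47, 0.68],[-0.77, 2.49]]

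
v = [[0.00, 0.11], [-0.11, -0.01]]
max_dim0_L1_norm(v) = 0.12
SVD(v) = [[-0.69,  0.72],[0.72,  0.69]] @ diag([0.1151135777277262, 0.10511357772772621]) @ [[-0.69, -0.72], [-0.72, 0.69]]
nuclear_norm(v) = 0.22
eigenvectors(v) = [[(0.71+0j), 0.71-0.00j],[(-0.03+0.71j), (-0.03-0.71j)]]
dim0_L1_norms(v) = [0.11, 0.12]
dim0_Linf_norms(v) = [0.11, 0.11]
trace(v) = -0.01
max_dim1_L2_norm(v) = 0.11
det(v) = 0.01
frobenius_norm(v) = 0.16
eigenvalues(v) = [(-0+0.11j), (-0-0.11j)]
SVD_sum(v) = [[0.05, 0.06], [-0.06, -0.06]] + [[-0.05,0.05], [-0.05,0.05]]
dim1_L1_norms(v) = [0.11, 0.12]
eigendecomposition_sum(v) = [[(-0+0.06j), (0.06+0j)], [-0.05-0.00j, (-0+0.05j)]] + [[-0.00-0.06j, (0.05-0j)], [(-0.05+0j), -0.00-0.05j]]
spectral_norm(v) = 0.12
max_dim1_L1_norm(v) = 0.12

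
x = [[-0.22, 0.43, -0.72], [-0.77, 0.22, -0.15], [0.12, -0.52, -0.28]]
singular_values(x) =[1.05, 0.65, 0.49]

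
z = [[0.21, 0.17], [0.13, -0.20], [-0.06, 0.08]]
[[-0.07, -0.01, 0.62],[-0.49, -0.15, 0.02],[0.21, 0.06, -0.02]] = z @ [[-1.53, -0.44, 1.99], [1.48, 0.46, 1.20]]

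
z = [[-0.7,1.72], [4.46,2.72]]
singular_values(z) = [5.23, 1.83]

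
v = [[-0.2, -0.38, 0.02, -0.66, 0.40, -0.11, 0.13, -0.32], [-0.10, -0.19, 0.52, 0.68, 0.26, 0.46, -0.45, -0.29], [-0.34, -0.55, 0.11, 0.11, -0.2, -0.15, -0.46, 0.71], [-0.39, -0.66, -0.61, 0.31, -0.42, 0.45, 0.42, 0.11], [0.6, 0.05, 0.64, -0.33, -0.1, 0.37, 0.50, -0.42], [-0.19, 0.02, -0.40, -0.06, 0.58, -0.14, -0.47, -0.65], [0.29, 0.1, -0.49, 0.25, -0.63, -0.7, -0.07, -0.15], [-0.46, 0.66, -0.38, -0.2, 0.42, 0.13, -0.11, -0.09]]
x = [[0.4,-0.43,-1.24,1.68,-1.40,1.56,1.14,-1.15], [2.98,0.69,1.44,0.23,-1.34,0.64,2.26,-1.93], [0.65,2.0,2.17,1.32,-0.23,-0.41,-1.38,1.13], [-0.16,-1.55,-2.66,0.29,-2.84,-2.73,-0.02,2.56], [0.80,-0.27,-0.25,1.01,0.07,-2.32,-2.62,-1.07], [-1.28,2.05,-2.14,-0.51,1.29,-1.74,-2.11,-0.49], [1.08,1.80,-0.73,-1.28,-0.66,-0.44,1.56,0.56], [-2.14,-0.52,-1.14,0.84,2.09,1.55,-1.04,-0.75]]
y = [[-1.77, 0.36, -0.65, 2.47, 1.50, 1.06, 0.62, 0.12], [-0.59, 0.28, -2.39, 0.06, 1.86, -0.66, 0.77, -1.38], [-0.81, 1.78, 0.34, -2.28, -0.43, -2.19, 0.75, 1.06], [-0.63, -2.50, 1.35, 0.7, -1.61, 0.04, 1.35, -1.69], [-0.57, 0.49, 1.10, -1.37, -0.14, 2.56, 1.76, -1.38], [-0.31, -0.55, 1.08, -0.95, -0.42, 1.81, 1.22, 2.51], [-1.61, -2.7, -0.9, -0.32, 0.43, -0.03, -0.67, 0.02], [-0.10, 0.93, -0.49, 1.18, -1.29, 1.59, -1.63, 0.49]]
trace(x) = 2.69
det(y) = 6501.04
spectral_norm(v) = 1.64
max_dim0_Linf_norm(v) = 0.71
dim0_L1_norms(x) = [9.49, 9.31, 11.77, 7.16, 9.92, 11.39, 12.13, 9.64]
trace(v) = -0.37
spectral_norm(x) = 6.86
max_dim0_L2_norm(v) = 1.27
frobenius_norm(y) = 10.40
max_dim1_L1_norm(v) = 3.37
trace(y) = 1.04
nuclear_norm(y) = 27.10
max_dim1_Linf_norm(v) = 0.71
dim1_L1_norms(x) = [9.0, 11.51, 9.29, 12.81, 8.41, 11.61, 8.11, 10.07]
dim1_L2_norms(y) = [3.68, 3.54, 3.98, 4.03, 3.9, 3.7, 3.38, 3.1]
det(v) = -0.10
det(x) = -670.00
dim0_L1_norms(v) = [2.57, 2.61, 3.17, 2.6, 3.01, 2.51, 2.61, 2.74]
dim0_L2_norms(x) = [4.18, 3.85, 4.68, 2.89, 4.28, 4.63, 4.81, 3.89]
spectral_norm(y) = 5.14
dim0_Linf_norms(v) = [0.6, 0.66, 0.64, 0.68, 0.63, 0.7, 0.5, 0.71]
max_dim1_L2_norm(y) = 4.03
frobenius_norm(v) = 3.18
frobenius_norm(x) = 11.86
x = y @ v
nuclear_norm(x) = 28.27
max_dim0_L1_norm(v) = 3.17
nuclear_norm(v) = 7.94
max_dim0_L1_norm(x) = 12.13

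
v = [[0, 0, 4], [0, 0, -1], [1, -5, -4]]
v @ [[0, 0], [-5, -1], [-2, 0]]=[[-8, 0], [2, 0], [33, 5]]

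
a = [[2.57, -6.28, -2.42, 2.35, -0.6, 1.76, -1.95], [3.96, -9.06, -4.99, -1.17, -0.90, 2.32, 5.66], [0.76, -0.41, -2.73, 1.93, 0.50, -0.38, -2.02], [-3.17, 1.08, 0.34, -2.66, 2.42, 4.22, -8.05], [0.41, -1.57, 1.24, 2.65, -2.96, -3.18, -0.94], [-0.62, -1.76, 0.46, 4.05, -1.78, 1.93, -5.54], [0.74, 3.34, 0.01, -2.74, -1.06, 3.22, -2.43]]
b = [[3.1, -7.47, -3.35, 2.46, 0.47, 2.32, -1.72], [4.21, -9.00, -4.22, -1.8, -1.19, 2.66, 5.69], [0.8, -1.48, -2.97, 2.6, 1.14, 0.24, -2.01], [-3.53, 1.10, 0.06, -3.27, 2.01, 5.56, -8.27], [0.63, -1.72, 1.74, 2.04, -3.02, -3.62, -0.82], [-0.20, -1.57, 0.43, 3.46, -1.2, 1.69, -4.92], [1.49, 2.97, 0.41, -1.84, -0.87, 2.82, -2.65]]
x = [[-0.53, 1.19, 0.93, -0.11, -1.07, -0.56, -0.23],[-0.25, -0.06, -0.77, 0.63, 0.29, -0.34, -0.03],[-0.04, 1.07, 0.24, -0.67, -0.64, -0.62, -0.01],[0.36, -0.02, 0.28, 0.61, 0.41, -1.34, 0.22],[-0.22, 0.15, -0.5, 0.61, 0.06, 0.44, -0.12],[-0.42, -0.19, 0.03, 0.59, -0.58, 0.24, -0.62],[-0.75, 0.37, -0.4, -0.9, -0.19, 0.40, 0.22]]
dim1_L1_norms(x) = [4.62, 2.37, 3.29, 3.24, 2.1, 2.67, 3.23]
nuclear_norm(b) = 47.42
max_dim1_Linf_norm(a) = 9.06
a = x + b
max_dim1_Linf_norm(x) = 1.34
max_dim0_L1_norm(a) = 26.59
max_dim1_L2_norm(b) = 12.67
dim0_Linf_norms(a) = [3.96, 9.06, 4.99, 4.05, 2.96, 4.22, 8.05]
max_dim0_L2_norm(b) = 12.43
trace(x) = 0.78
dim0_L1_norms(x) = [2.57, 3.05, 3.15, 4.12, 3.24, 3.94, 1.45]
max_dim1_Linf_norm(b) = 9.0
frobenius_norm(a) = 21.80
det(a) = 43314.36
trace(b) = -16.12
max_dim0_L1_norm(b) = 26.08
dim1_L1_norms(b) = [20.89, 28.77, 11.24, 23.8, 13.59, 13.47, 13.05]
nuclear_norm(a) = 45.88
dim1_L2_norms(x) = [2.02, 1.12, 1.56, 1.61, 0.95, 1.16, 1.38]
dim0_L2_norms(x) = [1.12, 1.66, 1.42, 1.66, 1.48, 1.74, 0.74]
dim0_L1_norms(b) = [13.96, 25.31, 13.18, 17.47, 9.9, 18.91, 26.08]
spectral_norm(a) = 15.42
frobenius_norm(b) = 22.59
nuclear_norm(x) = 8.14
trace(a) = -15.34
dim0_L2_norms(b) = [6.56, 12.43, 6.42, 6.8, 4.28, 8.21, 11.82]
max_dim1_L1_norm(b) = 28.77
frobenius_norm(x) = 3.81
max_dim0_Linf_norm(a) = 9.06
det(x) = -0.00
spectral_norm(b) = 15.80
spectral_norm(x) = 2.57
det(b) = 47150.90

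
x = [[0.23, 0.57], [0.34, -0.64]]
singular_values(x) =[0.86, 0.39]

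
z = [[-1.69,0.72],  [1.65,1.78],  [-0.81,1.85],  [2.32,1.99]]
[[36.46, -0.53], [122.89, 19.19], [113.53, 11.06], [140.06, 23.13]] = z @ [[5.62, 3.52], [63.83, 7.52]]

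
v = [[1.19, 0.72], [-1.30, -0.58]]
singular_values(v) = [1.99, 0.12]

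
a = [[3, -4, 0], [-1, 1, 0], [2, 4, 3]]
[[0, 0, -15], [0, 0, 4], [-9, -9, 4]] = a @ [[0, 0, -1], [0, 0, 3], [-3, -3, -2]]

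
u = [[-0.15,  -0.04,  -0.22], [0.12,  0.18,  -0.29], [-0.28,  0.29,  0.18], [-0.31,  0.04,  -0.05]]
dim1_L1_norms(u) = [0.41, 0.59, 0.75, 0.4]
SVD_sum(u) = [[-0.02, 0.01, 0.01], [0.11, -0.05, -0.05], [-0.35, 0.17, 0.15], [-0.22, 0.11, 0.09]] + [[-0.06, 0.07, -0.21], [-0.07, 0.09, -0.27], [0.00, -0.0, 0.01], [-0.03, 0.04, -0.13]] + [[-0.07, -0.12, -0.02], [0.08, 0.15, 0.02], [0.07, 0.12, 0.02], [-0.06, -0.11, -0.02]]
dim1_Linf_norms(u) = [0.22, 0.29, 0.29, 0.31]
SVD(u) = [[-0.06,-0.58,0.48],  [0.26,-0.74,-0.60],  [-0.82,0.02,-0.48],  [-0.51,-0.35,0.43]] @ diag([0.5096964384282049, 0.39383999747392945, 0.2891359490678013]) @ [[0.84, -0.41, -0.36], [0.25, -0.30, 0.92], [-0.49, -0.86, -0.14]]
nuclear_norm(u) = 1.19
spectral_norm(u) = 0.51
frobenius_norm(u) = 0.71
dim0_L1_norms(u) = [0.86, 0.55, 0.74]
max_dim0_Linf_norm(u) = 0.31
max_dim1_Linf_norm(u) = 0.31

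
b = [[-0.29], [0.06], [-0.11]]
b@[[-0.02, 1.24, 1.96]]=[[0.01,-0.36,-0.57], [-0.00,0.07,0.12], [0.0,-0.14,-0.22]]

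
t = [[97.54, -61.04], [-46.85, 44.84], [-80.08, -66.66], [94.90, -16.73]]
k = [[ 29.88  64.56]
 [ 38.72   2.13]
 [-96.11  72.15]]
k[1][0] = 38.72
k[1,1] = 2.13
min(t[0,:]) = -61.04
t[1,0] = -46.85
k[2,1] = 72.15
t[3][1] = -16.73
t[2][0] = -80.08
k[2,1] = 72.15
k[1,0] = 38.72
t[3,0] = 94.9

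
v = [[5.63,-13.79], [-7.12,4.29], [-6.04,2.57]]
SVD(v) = [[-0.84,  -0.54], [0.44,  -0.59], [0.32,  -0.6]] @ diag([17.313831093050812, 5.8546778631541265]) @ [[-0.56, 0.83], [0.83, 0.56]]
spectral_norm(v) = 17.31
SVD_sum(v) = [[8.22, -12.02],[-4.27, 6.24],[-3.12, 4.57]] + [[-2.59, -1.77], [-2.85, -1.95], [-2.92, -2.0]]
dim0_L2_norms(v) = [10.9, 14.67]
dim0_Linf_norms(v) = [7.12, 13.79]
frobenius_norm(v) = 18.28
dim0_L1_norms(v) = [18.79, 20.65]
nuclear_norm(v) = 23.17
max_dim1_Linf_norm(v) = 13.79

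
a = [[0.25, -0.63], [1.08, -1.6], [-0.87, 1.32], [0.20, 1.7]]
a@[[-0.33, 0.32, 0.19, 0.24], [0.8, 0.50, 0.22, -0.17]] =[[-0.59, -0.24, -0.09, 0.17], [-1.64, -0.45, -0.15, 0.53], [1.34, 0.38, 0.13, -0.43], [1.29, 0.91, 0.41, -0.24]]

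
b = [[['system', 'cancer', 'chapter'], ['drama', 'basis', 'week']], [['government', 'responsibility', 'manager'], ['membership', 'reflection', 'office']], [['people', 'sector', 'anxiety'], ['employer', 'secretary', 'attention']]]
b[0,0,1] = 'cancer'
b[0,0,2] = 'chapter'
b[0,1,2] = 'week'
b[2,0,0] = 'people'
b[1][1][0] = 'membership'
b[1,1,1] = 'reflection'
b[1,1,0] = 'membership'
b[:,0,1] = ['cancer', 'responsibility', 'sector']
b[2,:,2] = ['anxiety', 'attention']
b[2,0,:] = ['people', 'sector', 'anxiety']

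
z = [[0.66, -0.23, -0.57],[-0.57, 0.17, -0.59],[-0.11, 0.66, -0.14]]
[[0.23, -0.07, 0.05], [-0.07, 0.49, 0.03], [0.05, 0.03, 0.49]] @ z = [[0.19, -0.03, -0.10], [-0.33, 0.12, -0.25], [-0.04, 0.32, -0.11]]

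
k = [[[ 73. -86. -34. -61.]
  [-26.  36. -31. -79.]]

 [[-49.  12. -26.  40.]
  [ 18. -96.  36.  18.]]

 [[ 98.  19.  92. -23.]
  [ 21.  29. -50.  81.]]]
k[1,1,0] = 18.0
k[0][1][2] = -31.0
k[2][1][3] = 81.0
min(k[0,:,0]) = -26.0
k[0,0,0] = 73.0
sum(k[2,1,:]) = 81.0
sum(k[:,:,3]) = -24.0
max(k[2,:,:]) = 98.0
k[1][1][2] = 36.0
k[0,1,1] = 36.0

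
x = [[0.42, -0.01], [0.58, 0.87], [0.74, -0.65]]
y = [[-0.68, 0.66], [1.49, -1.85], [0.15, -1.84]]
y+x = [[-0.26, 0.65], [2.07, -0.98], [0.89, -2.49]]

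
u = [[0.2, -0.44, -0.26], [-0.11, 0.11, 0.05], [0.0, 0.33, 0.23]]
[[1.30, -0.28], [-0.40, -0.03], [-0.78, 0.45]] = u @ [[1.38, 1.71],  [-2.14, 1.61],  [-0.31, -0.35]]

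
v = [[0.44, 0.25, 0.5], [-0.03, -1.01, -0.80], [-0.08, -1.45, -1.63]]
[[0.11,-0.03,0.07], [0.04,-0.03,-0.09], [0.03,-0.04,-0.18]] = v @ [[0.25,  -0.08,  0.04], [-0.08,  0.03,  0.00], [0.04,  0.00,  0.11]]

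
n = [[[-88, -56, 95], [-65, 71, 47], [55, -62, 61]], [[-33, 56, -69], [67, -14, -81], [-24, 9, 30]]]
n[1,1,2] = -81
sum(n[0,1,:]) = 53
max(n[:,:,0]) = 67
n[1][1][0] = 67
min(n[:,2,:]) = -62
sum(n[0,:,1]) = -47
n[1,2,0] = -24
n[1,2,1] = 9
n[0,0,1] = -56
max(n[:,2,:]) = 61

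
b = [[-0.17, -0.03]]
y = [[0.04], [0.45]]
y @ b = [[-0.01, -0.00], [-0.08, -0.01]]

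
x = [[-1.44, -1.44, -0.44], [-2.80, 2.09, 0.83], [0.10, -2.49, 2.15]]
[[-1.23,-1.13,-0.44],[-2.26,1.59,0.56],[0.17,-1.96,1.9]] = x @[[0.83, 0.01, 0.05], [0.01, 0.78, -0.01], [0.05, -0.01, 0.87]]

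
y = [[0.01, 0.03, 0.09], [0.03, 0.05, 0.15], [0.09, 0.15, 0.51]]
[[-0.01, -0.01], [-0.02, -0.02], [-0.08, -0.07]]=y @ [[-0.24, -0.12], [0.04, 0.10], [-0.12, -0.15]]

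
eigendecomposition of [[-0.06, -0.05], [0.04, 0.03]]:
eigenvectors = [[-0.78,0.71],[0.62,-0.71]]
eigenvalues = [-0.02, -0.01]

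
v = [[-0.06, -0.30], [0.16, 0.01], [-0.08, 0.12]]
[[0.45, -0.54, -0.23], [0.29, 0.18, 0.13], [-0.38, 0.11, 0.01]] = v @ [[1.9, 1.0, 0.79], [-1.89, 1.61, 0.62]]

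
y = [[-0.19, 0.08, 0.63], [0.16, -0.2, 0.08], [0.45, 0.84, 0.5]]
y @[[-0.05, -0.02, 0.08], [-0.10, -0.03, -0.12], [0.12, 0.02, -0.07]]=[[0.08,0.01,-0.07], [0.02,0.0,0.03], [-0.05,-0.02,-0.1]]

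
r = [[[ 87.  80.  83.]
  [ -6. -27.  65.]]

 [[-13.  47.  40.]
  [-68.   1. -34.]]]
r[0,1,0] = -6.0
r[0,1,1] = -27.0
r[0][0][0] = 87.0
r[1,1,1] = 1.0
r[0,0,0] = 87.0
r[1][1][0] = -68.0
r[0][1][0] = -6.0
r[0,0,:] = [87.0, 80.0, 83.0]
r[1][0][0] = -13.0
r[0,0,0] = 87.0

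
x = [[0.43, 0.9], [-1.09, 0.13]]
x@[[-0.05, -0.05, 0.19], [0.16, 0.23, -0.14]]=[[0.12,0.19,-0.04], [0.08,0.08,-0.23]]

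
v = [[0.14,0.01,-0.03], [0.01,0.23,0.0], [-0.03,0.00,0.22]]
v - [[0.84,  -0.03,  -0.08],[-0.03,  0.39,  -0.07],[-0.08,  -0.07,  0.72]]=[[-0.7, 0.04, 0.05],  [0.04, -0.16, 0.07],  [0.05, 0.07, -0.50]]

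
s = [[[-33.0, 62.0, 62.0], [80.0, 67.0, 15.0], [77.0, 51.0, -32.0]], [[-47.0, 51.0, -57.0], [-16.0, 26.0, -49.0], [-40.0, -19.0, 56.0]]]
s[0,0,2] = 62.0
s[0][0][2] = 62.0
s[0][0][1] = 62.0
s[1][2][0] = -40.0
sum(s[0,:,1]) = 180.0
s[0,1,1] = 67.0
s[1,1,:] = [-16.0, 26.0, -49.0]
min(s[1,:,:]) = -57.0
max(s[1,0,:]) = 51.0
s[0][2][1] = 51.0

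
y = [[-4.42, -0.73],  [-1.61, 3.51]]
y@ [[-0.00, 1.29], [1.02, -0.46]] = [[-0.74, -5.37], [3.58, -3.69]]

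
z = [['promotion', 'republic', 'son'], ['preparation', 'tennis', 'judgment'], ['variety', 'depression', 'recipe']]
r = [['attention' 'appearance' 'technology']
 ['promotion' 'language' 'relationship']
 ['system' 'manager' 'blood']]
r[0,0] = 'attention'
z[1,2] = 'judgment'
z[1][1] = 'tennis'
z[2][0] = 'variety'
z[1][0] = 'preparation'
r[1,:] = ['promotion', 'language', 'relationship']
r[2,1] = 'manager'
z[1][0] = 'preparation'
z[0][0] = 'promotion'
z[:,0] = ['promotion', 'preparation', 'variety']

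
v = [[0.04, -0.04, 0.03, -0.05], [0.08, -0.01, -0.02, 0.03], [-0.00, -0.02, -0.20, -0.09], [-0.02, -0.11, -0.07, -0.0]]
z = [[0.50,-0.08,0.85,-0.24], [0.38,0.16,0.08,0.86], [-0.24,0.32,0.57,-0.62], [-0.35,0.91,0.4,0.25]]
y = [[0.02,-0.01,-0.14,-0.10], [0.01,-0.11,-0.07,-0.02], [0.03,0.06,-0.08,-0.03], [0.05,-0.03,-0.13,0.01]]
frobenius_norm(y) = 0.28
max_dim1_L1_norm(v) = 0.31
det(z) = -0.02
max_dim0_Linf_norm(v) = 0.2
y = z @ v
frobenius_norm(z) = 2.00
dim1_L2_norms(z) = [1.02, 0.96, 0.93, 1.08]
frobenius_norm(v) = 0.28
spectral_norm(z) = 1.31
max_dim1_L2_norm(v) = 0.22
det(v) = -0.00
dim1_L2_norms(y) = [0.17, 0.13, 0.11, 0.14]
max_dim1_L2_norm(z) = 1.08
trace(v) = -0.17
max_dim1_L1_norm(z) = 1.91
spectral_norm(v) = 0.24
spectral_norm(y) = 0.24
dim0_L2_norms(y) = [0.06, 0.13, 0.22, 0.11]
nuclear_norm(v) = 0.51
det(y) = -0.00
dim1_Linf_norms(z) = [0.85, 0.86, 0.62, 0.91]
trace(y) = -0.16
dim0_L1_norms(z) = [1.47, 1.47, 1.9, 1.97]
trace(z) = 1.48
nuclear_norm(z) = 3.45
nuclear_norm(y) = 0.44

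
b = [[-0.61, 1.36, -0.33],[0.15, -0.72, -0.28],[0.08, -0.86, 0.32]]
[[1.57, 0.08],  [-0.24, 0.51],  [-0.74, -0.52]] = b @ [[-1.12,0.97], [0.44,0.11], [-0.86,-1.57]]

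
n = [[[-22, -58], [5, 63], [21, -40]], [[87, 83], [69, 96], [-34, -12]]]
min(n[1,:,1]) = -12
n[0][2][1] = -40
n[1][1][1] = 96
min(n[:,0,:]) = -58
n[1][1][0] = 69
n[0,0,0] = -22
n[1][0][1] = 83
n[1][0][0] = 87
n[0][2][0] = 21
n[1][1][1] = 96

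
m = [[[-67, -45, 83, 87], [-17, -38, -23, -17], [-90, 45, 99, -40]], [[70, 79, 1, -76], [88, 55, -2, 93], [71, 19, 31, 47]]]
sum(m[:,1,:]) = 139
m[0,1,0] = -17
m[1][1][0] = 88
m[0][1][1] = -38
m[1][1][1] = 55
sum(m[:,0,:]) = 132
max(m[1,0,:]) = 79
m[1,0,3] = -76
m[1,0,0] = 70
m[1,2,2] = 31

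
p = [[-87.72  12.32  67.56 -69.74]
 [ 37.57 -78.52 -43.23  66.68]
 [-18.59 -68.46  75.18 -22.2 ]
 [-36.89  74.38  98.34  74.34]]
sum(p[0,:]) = -77.58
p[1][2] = -43.23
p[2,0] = -18.59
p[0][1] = 12.32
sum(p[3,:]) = 210.17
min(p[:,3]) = -69.74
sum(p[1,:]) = -17.499999999999986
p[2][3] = -22.2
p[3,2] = 98.34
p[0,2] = 67.56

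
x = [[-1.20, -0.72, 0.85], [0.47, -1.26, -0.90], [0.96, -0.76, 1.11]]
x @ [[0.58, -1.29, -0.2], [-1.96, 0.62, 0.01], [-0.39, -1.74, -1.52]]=[[0.38, -0.38, -1.06], [3.09, 0.18, 1.26], [1.61, -3.64, -1.89]]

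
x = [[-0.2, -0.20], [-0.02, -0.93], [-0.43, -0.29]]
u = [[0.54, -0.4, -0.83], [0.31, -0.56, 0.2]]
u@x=[[0.26, 0.5], [-0.14, 0.40]]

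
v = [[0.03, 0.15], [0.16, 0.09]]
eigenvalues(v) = [-0.1, 0.22]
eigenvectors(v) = [[-0.76,-0.62], [0.65,-0.78]]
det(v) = -0.02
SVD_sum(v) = [[0.09,0.1],[0.12,0.13]] + [[-0.06, 0.05], [0.04, -0.04]]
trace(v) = 0.12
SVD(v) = [[-0.6, -0.8], [-0.8, 0.6]] @ diag([0.21808450693243092, 0.09766856114450796]) @ [[-0.67, -0.74], [0.74, -0.67]]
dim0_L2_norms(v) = [0.16, 0.17]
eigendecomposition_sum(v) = [[-0.06, 0.05], [0.05, -0.04]] + [[0.09, 0.1], [0.11, 0.13]]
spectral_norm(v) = 0.22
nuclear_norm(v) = 0.32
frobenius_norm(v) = 0.24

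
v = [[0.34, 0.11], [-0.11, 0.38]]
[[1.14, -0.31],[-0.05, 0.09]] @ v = [[0.42, 0.01], [-0.03, 0.03]]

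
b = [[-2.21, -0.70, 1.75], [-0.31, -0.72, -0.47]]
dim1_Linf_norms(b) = [2.21, 0.72]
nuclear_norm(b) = 3.81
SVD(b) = [[-1.00, -0.05], [-0.05, 1.00]] @ diag([2.9076175639469817, 0.9043008912010544]) @ [[0.76, 0.25, -0.59],[-0.22, -0.76, -0.61]]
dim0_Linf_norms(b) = [2.21, 0.72, 1.75]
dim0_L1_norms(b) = [2.52, 1.42, 2.22]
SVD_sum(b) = [[-2.22, -0.73, 1.72],[-0.11, -0.04, 0.08]] + [[0.01, 0.03, 0.03],[-0.2, -0.68, -0.55]]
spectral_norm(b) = 2.91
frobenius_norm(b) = 3.04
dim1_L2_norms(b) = [2.9, 0.91]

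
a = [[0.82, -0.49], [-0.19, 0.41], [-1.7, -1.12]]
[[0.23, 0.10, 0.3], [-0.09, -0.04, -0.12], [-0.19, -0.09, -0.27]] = a@ [[0.20, 0.09, 0.27],[-0.13, -0.06, -0.17]]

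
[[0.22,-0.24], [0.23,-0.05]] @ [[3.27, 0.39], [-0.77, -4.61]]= [[0.9, 1.19], [0.79, 0.32]]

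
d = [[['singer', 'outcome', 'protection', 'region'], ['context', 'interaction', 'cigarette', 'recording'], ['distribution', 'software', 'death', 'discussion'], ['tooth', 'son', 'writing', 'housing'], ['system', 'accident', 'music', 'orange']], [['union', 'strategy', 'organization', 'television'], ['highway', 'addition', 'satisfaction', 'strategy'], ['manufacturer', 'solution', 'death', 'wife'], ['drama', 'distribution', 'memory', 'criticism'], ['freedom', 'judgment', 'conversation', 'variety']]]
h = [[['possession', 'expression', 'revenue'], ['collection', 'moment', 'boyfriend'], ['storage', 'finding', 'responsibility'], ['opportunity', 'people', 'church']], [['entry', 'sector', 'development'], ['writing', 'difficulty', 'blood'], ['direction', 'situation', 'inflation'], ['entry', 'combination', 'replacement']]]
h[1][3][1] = 'combination'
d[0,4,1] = 'accident'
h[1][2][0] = 'direction'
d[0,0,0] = 'singer'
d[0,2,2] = 'death'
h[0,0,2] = 'revenue'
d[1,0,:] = ['union', 'strategy', 'organization', 'television']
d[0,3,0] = 'tooth'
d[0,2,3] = 'discussion'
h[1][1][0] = 'writing'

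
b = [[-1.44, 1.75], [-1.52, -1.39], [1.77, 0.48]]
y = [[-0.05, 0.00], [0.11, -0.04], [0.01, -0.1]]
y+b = [[-1.49, 1.75], [-1.41, -1.43], [1.78, 0.38]]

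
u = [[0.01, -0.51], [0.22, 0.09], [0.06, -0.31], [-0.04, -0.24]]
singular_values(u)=[0.65, 0.23]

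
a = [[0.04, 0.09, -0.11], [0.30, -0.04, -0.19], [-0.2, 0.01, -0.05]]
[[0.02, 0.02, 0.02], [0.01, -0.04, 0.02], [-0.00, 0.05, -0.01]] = a @ [[0.02, -0.19, 0.08],[0.14, 0.14, 0.16],[-0.03, -0.13, -0.00]]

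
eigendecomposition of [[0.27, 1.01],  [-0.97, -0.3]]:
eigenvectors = [[0.71+0.00j, (0.71-0j)], [-0.20+0.67j, -0.20-0.67j]]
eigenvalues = [(-0.01+0.95j), (-0.01-0.95j)]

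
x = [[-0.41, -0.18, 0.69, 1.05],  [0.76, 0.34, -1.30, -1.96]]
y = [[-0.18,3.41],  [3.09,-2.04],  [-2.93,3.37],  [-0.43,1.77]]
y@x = [[2.67, 1.19, -4.56, -6.87],[-2.82, -1.25, 4.78, 7.24],[3.76, 1.67, -6.4, -9.68],[1.52, 0.68, -2.6, -3.92]]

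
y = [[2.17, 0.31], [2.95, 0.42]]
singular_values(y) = [3.7, 0.0]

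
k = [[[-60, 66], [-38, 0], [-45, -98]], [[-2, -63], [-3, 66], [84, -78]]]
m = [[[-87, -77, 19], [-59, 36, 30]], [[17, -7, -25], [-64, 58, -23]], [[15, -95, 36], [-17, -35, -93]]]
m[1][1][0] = -64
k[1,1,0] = -3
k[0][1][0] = -38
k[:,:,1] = [[66, 0, -98], [-63, 66, -78]]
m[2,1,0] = -17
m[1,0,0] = 17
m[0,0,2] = 19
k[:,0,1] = [66, -63]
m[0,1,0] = -59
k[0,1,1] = 0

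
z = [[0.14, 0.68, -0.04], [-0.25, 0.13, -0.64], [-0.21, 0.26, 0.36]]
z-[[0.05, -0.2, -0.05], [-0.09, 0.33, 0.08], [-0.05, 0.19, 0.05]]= [[0.09,0.88,0.01], [-0.16,-0.20,-0.72], [-0.16,0.07,0.31]]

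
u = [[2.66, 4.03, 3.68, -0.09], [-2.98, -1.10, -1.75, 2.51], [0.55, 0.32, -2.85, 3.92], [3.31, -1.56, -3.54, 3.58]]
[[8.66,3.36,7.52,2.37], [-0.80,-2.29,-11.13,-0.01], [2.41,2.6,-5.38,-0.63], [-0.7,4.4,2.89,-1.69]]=u @ [[0.15, 0.96, 2.61, -0.13], [1.45, 0.56, -0.72, 0.07], [0.68, -0.39, 0.92, 0.67], [0.97, 0.2, -1.01, 0.34]]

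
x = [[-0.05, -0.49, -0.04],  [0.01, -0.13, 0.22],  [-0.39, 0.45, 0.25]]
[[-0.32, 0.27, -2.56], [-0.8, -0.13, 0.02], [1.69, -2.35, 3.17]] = x @ [[-4.49,  4.2,  -0.37], [1.33,  -0.87,  5.01], [-2.64,  -1.28,  3.09]]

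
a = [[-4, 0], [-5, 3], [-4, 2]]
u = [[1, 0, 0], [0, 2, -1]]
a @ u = [[-4, 0, 0], [-5, 6, -3], [-4, 4, -2]]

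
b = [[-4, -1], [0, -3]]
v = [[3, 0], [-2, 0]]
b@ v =[[-10, 0], [6, 0]]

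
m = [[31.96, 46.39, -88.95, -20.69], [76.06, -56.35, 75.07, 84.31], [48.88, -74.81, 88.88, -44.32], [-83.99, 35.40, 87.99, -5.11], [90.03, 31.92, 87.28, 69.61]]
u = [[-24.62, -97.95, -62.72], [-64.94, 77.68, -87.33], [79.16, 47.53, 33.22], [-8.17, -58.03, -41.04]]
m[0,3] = -20.69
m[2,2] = 88.88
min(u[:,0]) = -64.94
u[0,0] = -24.62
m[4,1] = 31.92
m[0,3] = -20.69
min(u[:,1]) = -97.95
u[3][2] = -41.04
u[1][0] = -64.94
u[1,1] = 77.68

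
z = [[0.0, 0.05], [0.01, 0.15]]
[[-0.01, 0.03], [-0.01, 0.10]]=z @ [[0.56, 0.42], [-0.10, 0.65]]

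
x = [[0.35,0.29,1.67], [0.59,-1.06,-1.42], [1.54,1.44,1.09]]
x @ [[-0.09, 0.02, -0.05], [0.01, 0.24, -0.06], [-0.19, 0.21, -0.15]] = [[-0.35, 0.43, -0.29], [0.21, -0.54, 0.25], [-0.33, 0.61, -0.33]]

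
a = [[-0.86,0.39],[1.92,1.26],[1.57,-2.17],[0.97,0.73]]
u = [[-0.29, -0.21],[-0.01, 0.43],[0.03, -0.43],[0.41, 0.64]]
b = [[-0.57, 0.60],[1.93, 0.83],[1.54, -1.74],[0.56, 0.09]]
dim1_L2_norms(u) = [0.36, 0.43, 0.43, 0.76]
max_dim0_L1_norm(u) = 1.71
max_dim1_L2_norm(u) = 0.76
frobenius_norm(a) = 3.85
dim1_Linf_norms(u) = [0.29, 0.43, 0.43, 0.64]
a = b + u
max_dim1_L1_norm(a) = 3.74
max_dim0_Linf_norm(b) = 1.93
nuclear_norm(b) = 4.58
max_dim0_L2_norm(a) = 2.8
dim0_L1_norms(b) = [4.6, 3.26]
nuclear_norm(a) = 5.44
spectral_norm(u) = 0.98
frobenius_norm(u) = 1.04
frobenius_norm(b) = 3.29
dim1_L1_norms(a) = [1.25, 3.18, 3.74, 1.7]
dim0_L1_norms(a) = [5.32, 4.55]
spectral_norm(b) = 2.70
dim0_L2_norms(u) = [0.5, 0.91]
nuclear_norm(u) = 1.32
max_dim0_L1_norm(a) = 5.32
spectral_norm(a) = 2.86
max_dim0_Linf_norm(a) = 2.17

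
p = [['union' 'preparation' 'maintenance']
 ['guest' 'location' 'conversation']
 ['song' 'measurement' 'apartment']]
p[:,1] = ['preparation', 'location', 'measurement']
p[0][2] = 'maintenance'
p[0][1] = 'preparation'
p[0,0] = 'union'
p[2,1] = 'measurement'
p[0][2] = 'maintenance'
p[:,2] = ['maintenance', 'conversation', 'apartment']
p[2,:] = ['song', 'measurement', 'apartment']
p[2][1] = 'measurement'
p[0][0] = 'union'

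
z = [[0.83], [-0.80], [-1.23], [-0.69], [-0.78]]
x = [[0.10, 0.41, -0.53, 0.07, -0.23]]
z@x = [[0.08, 0.34, -0.44, 0.06, -0.19],[-0.08, -0.33, 0.42, -0.06, 0.18],[-0.12, -0.5, 0.65, -0.09, 0.28],[-0.07, -0.28, 0.37, -0.05, 0.16],[-0.08, -0.32, 0.41, -0.05, 0.18]]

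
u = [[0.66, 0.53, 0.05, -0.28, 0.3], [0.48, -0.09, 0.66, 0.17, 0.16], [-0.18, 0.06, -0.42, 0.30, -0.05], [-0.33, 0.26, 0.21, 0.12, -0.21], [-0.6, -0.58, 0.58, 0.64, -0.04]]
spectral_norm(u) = 1.46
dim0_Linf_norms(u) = [0.66, 0.58, 0.66, 0.64, 0.3]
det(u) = 0.04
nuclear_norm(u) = 3.52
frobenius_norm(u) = 1.91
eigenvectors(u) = [[(0.4+0.27j), (0.4-0.27j), (0.54+0j), (-0.49+0j), (-0.45+0j)],  [(0.04+0.1j), (0.04-0.1j), 0.33+0.00j, (0.57+0j), 0.59+0.00j],  [(-0.09-0.06j), -0.09+0.06j, (0.02+0j), (-0.03+0j), (-0.19+0j)],  [(-0.08-0.15j), (-0.08+0.15j), 0.19+0.00j, (-0.31+0j), (-0.2+0j)],  [-0.85+0.00j, (-0.85-0j), -0.75+0.00j, 0.58+0.00j, 0.61+0.00j]]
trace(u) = 0.23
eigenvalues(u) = [(0.39+0.41j), (0.39-0.41j), (0.47+0j), (-0.47+0j), (-0.56+0j)]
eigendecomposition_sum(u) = [[(0.34-0.2j), -0.02-0.05j, (-0.06-0.22j), (-0.28-0.15j), (0.17-0.21j)], [(0.09+0.01j), -0.01j, (0.02-0.05j), -0.03-0.06j, 0.06-0.02j], [(-0.08+0.05j), (0.01+0.01j), (0.02+0.05j), (0.06+0.03j), (-0.04+0.05j)], [(-0.14+0.01j), -0.00+0.02j, -0.02+0.08j, (0.06+0.09j), -0.09+0.04j], [-0.30+0.64j, 0.09+0.05j, 0.31+0.26j, 0.56-0.05j, -0.03+0.48j]] + [[0.34+0.20j, (-0.02+0.05j), (-0.06+0.22j), (-0.28+0.15j), (0.17+0.21j)], [(0.09-0.01j), 0.00+0.01j, (0.02+0.05j), (-0.03+0.06j), (0.06+0.02j)], [(-0.08-0.05j), (0.01-0.01j), 0.02-0.05j, (0.06-0.03j), (-0.04-0.05j)], [(-0.14-0.01j), (-0-0.02j), -0.02-0.08j, 0.06-0.09j, (-0.09-0.04j)], [-0.30-0.64j, 0.09-0.05j, (0.31-0.26j), 0.56+0.05j, (-0.03-0.48j)]] + [[0.15-0.00j, (0.33+0j), 0.34+0.00j, (0.35-0j), 0.01-0.00j], [(0.09-0j), 0.20+0.00j, (0.21+0j), (0.22-0j), 0.01-0.00j], [0.01-0.00j, 0.01+0.00j, (0.01+0j), (0.01-0j), -0j], [(0.05-0j), 0.12+0.00j, (0.12+0j), (0.13-0j), -0j], [(-0.21+0j), -0.45-0.00j, (-0.47-0j), -0.49+0.00j, -0.02+0.00j]] + [[(-0.13+0j),0.19-0.00j,(1.06+0j),(-0.53-0j),-0.12-0.00j],[(0.15-0j),(-0.22+0j),(-1.23-0j),(0.61+0j),0.13+0.00j],[(-0.01+0j),(0.01-0j),0.07+0.00j,-0.04-0.00j,(-0.01-0j)],[-0.08+0.00j,0.12-0.00j,0.66+0.00j,-0.33-0.00j,(-0.07-0j)],[(0.15-0j),-0.23+0.00j,(-1.24-0j),(0.62+0j),(0.14+0j)]] + [[-0.05-0.00j, 0.05+0.00j, -1.24-0.00j, 0.45+0.00j, 0.07+0.00j],[0.06+0.00j, (-0.07-0j), 1.65+0.00j, -0.59-0.00j, -0.10-0.00j],[-0.02-0.00j, 0.02+0.00j, -0.53-0.00j, (0.19+0j), (0.03+0j)],[-0.02-0.00j, (0.02+0j), (-0.55-0j), 0.20+0.00j, (0.03+0j)],[(0.07+0j), (-0.07-0j), (1.69+0j), -0.61-0.00j, -0.10-0.00j]]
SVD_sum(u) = [[0.55, 0.42, -0.25, -0.42, 0.14], [0.01, 0.01, -0.0, -0.01, 0.0], [-0.08, -0.06, 0.03, 0.06, -0.02], [-0.15, -0.12, 0.07, 0.12, -0.04], [-0.74, -0.57, 0.33, 0.56, -0.20]] + [[0.16, -0.04, 0.28, 0.04, 0.08], [0.40, -0.09, 0.7, 0.09, 0.19], [-0.2, 0.04, -0.35, -0.05, -0.10], [-0.02, 0.00, -0.04, -0.00, -0.01], [0.15, -0.03, 0.26, 0.03, 0.07]] + [[-0.04, 0.10, 0.05, 0.00, -0.03], [0.01, -0.03, -0.01, -0.00, 0.01], [0.01, -0.02, -0.01, -0.0, 0.01], [-0.17, 0.38, 0.18, 0.01, -0.13], [0.0, -0.0, -0.00, -0.00, 0.0]] + [[0.03, 0.04, -0.04, 0.11, 0.03], [0.02, 0.03, -0.02, 0.07, 0.02], [0.08, 0.10, -0.09, 0.28, 0.09], [-0.00, -0.0, 0.0, -0.01, -0.0], [0.02, 0.02, -0.02, 0.06, 0.02]] + [[-0.04,0.01,0.00,-0.02,0.08], [0.03,-0.01,-0.0,0.01,-0.07], [0.01,-0.0,-0.00,0.01,-0.03], [0.01,-0.00,-0.0,0.00,-0.03], [-0.03,0.01,0.0,-0.01,0.06]]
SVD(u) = [[-0.59, -0.32, 0.25, 0.35, -0.61], [-0.01, -0.80, -0.07, 0.23, 0.55], [0.08, 0.40, -0.05, 0.89, 0.20], [0.16, 0.04, 0.97, -0.02, 0.2], [0.79, -0.3, -0.01, 0.18, -0.50]] @ diag([1.4616355436845838, 1.0536724717392998, 0.48571829328585386, 0.3752635286432922, 0.1437041522515255]) @ [[-0.64, -0.49, 0.29, 0.49, -0.17], [-0.48, 0.1, -0.83, -0.11, -0.23], [-0.36, 0.81, 0.38, 0.02, -0.28], [0.23, 0.29, -0.27, 0.85, 0.26], [0.43, -0.11, -0.04, 0.17, -0.88]]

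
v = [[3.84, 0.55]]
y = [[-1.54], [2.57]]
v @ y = [[-4.50]]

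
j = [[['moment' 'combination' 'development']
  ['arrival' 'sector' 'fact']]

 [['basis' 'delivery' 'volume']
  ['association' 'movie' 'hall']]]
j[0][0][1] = 'combination'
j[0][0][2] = 'development'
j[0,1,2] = 'fact'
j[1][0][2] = 'volume'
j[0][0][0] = 'moment'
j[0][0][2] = 'development'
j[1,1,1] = 'movie'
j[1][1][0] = 'association'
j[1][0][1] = 'delivery'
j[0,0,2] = 'development'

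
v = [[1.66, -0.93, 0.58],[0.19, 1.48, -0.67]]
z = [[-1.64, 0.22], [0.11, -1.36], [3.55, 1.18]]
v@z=[[-0.77, 2.31], [-2.53, -2.76]]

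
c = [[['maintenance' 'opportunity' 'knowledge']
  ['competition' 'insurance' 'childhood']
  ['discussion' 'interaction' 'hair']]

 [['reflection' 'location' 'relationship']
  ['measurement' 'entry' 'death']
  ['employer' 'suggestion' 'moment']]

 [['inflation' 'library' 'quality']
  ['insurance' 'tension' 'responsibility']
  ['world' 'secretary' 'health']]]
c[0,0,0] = 'maintenance'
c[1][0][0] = 'reflection'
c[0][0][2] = 'knowledge'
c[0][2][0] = 'discussion'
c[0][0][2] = 'knowledge'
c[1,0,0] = 'reflection'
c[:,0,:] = [['maintenance', 'opportunity', 'knowledge'], ['reflection', 'location', 'relationship'], ['inflation', 'library', 'quality']]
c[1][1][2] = 'death'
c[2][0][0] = 'inflation'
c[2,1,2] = 'responsibility'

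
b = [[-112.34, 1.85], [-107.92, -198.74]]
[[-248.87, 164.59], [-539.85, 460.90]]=b @ [[2.24, -1.49], [1.5, -1.51]]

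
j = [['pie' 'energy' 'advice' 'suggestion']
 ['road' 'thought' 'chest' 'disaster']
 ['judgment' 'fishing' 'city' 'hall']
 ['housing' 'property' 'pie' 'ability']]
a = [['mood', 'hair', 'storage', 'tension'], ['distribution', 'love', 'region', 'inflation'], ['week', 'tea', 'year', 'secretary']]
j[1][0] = 'road'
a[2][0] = 'week'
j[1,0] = 'road'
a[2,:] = ['week', 'tea', 'year', 'secretary']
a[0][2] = 'storage'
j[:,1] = ['energy', 'thought', 'fishing', 'property']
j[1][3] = 'disaster'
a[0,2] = 'storage'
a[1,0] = 'distribution'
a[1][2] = 'region'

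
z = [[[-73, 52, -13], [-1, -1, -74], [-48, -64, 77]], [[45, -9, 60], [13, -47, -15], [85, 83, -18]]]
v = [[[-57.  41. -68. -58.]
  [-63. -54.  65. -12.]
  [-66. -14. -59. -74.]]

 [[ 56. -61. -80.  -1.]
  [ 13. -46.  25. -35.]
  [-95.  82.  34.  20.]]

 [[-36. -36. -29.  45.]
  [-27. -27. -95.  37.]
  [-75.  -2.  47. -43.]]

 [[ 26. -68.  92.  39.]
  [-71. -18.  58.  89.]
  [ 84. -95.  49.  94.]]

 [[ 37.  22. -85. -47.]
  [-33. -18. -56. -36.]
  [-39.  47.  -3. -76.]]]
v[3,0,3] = 39.0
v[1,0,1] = -61.0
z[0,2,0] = -48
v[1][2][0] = -95.0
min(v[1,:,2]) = -80.0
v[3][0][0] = 26.0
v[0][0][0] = -57.0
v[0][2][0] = -66.0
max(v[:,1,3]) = 89.0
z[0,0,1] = 52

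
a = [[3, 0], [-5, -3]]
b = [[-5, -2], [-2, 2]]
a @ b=[[-15, -6], [31, 4]]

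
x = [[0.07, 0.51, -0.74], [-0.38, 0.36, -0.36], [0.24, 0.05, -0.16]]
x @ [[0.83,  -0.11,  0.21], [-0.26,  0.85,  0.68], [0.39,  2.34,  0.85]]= [[-0.36, -1.31, -0.27], [-0.55, -0.49, -0.14], [0.12, -0.36, -0.05]]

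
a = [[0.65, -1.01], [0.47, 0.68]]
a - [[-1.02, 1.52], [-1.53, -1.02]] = [[1.67,-2.53], [2.00,1.70]]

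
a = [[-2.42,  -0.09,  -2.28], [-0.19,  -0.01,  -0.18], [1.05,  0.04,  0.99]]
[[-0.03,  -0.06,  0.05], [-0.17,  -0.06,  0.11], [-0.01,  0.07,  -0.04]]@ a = [[0.14, 0.01, 0.13], [0.54, 0.02, 0.51], [-0.03, -0.0, -0.03]]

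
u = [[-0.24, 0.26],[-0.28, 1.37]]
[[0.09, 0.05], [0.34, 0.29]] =u @ [[-0.13, 0.03],[0.22, 0.22]]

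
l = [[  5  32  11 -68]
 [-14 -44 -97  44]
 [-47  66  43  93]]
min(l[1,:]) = -97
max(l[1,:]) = 44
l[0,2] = 11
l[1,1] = -44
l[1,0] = -14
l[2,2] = 43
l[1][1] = -44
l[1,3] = 44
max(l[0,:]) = 32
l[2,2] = 43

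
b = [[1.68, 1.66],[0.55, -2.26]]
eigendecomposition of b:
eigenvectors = [[0.99, -0.37],[0.13, 0.93]]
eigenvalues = [1.9, -2.48]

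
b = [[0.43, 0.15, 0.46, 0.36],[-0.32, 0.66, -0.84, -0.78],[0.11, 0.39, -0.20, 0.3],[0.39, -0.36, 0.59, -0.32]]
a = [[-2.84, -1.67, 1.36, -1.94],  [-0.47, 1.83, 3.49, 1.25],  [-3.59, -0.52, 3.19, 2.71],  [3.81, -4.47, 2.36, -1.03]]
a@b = [[-1.29, -0.3, -1.32, 1.31], [0.08, 2.05, -1.71, -0.95], [0.03, -0.61, -0.25, -0.8], [2.93, -1.09, 4.43, 5.90]]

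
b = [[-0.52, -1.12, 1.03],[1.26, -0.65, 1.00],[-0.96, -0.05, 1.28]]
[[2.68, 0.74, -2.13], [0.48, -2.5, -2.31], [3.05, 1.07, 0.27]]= b @ [[-1.09, -1.75, -0.64], [-0.46, -0.30, 2.02], [1.55, -0.49, -0.19]]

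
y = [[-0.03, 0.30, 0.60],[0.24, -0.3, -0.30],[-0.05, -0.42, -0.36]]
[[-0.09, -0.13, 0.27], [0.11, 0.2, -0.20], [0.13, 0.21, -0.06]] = y@ [[0.06,0.18,-0.49], [-0.35,-0.61,-0.28], [0.03,0.09,0.56]]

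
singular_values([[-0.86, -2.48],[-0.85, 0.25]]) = [2.63, 0.88]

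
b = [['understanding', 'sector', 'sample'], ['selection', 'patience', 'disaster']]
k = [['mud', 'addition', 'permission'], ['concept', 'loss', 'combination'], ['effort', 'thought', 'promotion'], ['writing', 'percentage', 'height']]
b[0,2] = 'sample'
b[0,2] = 'sample'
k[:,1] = ['addition', 'loss', 'thought', 'percentage']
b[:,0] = ['understanding', 'selection']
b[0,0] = 'understanding'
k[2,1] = 'thought'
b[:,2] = ['sample', 'disaster']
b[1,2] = 'disaster'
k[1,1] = 'loss'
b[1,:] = ['selection', 'patience', 'disaster']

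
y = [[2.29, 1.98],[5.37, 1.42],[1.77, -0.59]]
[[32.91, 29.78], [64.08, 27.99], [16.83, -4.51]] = y @ [[10.86, 1.78], [4.06, 12.98]]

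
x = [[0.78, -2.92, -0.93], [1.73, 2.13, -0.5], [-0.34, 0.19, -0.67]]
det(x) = -5.899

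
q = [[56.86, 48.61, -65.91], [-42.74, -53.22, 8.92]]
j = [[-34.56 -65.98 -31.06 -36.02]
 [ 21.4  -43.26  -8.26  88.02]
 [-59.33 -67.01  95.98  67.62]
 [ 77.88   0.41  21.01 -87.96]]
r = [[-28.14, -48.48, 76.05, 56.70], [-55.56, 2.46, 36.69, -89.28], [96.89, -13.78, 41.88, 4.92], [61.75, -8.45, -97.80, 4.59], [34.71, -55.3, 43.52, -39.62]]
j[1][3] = 88.02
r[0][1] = -48.48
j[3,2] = 21.01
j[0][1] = -65.98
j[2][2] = 95.98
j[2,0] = -59.33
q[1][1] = -53.22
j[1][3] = 88.02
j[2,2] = 95.98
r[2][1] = -13.78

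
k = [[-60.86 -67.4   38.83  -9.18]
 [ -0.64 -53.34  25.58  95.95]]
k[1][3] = 95.95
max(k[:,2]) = 38.83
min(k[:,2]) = 25.58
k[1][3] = 95.95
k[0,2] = 38.83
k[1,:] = [-0.64, -53.34, 25.58, 95.95]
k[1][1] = -53.34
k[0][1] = -67.4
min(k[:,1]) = -67.4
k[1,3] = 95.95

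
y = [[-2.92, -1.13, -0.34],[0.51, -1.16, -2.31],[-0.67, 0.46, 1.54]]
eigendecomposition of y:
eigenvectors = [[0.98, 0.15, -0.37], [-0.08, -0.72, 0.87], [0.16, 0.68, -0.31]]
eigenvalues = [-2.88, 0.9, -0.56]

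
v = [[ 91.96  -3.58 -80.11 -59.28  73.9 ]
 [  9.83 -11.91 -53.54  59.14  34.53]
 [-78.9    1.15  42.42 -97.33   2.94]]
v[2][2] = 42.42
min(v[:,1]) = -11.91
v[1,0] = 9.83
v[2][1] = 1.15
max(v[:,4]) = 73.9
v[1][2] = -53.54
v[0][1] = -3.58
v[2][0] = -78.9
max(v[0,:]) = 91.96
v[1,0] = 9.83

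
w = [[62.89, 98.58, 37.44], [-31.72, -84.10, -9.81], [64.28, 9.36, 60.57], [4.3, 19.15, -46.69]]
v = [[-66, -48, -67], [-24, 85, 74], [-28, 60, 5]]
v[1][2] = 74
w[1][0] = -31.72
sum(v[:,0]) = -118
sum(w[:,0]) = 99.75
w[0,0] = 62.89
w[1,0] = -31.72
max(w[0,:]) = 98.58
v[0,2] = -67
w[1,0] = -31.72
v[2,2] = 5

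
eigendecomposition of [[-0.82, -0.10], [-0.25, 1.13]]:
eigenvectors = [[-0.99, 0.05], [-0.13, -1.00]]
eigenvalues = [-0.83, 1.14]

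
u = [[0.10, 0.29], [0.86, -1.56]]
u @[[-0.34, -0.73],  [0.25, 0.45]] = [[0.04, 0.06], [-0.68, -1.33]]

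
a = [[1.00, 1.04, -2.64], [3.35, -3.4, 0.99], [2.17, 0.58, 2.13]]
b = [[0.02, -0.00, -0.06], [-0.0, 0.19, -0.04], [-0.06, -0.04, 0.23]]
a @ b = [[0.18,0.3,-0.71],[0.01,-0.69,0.16],[-0.08,0.02,0.34]]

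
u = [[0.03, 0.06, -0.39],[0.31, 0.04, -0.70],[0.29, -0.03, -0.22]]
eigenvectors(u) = [[-0.41-0.13j, -0.41+0.13j, -0.22+0.00j], [(-0.82+0j), (-0.82-0j), (-0.96+0j)], [(-0.31+0.21j), -0.31-0.21j, (-0.17+0j)]]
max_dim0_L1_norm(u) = 1.31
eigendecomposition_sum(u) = [[0.01+0.20j, 0.03-0.04j, -0.20-0.01j], [(0.14+0.35j), 0.03-0.10j, -0.36+0.09j], [0.14+0.10j, -0.01-0.05j, (-0.11+0.13j)]] + [[0.01-0.20j,(0.03+0.04j),-0.20+0.01j], [(0.14-0.35j),(0.03+0.1j),(-0.36-0.09j)], [0.14-0.10j,-0.01+0.05j,(-0.11-0.13j)]] + [[(0.01-0j), -0.01+0.00j, 0.01+0.00j], [0.04-0.00j, -0.03+0.00j, 0.02+0.00j], [0.01-0.00j, -0.00+0.00j, 0.00+0.00j]]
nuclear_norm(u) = 1.14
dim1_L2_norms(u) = [0.4, 0.77, 0.37]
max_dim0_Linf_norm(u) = 0.7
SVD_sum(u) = [[0.15, 0.02, -0.34], [0.32, 0.04, -0.70], [0.13, 0.02, -0.29]] + [[-0.12, 0.04, -0.05], [-0.01, 0.00, -0.0], [0.16, -0.05, 0.07]] + [[0.0, 0.00, 0.0], [-0.0, -0.00, -0.00], [0.0, 0.0, 0.00]]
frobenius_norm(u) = 0.94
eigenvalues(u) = [(-0.07+0.23j), (-0.07-0.23j), (-0.01+0j)]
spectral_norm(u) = 0.91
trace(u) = -0.15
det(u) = -0.00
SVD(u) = [[-0.41, 0.62, 0.68], [-0.84, 0.03, -0.54], [-0.35, -0.79, 0.51]] @ diag([0.9087972890290336, 0.22753315632434476, 0.004018734447617462]) @ [[-0.41, -0.05, 0.91],[-0.88, 0.27, -0.38],[0.23, 0.96, 0.16]]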